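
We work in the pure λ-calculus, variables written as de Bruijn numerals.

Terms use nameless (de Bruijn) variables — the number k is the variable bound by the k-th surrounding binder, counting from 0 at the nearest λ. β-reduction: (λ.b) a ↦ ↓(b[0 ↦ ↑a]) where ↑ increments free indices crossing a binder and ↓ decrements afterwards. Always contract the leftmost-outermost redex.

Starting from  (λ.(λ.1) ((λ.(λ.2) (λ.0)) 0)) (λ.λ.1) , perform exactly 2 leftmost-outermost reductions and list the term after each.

Answer: after 2 steps: λ.λ.1

Reduction:
  start: (λ.(λ.1) ((λ.(λ.2) (λ.0)) 0)) (λ.λ.1)
  →1  (λ.λ.λ.1) ((λ.(λ.λ.λ.1) (λ.0)) (λ.λ.1))
  →2  λ.λ.1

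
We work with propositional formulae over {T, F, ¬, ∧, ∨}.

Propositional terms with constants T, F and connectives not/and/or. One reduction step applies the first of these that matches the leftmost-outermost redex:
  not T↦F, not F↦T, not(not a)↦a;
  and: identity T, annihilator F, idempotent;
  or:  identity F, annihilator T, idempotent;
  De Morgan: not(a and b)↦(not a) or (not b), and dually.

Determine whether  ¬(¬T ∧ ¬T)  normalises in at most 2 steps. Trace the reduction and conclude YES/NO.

  start: ¬(¬T ∧ ¬T)
  [1] ¬¬T ∨ ¬¬T
  [2] ¬¬T

Answer: NO — after 2 steps the term is ¬¬T, not yet normal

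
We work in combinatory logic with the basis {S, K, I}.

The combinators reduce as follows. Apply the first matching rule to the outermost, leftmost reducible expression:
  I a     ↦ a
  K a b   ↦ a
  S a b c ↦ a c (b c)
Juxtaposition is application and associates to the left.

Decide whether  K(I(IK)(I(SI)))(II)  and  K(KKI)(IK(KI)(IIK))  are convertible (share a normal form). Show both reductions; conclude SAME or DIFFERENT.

Term A:
  start: K(I(IK)(I(SI)))(II)
  [1] I(IK)(I(SI))
  [2] IK(I(SI))
  [3] K(I(SI))
  [4] K(SI)

Term B:
  start: K(KKI)(IK(KI)(IIK))
  [1] KKI
  [2] K

Answer: DIFFERENT — A ⇓ K(SI), B ⇓ K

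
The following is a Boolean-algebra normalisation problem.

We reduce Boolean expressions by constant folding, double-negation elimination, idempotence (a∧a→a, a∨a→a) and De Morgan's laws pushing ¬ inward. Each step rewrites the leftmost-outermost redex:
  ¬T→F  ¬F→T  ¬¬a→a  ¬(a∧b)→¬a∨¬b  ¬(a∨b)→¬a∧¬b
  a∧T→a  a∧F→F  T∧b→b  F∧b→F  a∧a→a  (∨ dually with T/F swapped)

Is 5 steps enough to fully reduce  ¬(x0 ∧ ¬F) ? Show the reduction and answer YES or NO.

  start: ¬(x0 ∧ ¬F)
  step 1: ¬x0 ∨ ¬¬F
  step 2: ¬x0 ∨ F
  step 3: ¬x0

Answer: YES — reaches normal form ¬x0 in 3 ≤ 5 steps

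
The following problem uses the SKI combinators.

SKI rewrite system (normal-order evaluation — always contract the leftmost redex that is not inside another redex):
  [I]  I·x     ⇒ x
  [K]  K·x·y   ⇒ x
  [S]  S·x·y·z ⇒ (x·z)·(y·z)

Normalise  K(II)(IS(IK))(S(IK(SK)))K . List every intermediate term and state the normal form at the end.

  start: K(II)(IS(IK))(S(IK(SK)))K
  [1] II(S(IK(SK)))K
  [2] I(S(IK(SK)))K
  [3] S(IK(SK))K
  [4] S(K(SK))K

Answer: normal form = S(K(SK))K  (in 4 steps)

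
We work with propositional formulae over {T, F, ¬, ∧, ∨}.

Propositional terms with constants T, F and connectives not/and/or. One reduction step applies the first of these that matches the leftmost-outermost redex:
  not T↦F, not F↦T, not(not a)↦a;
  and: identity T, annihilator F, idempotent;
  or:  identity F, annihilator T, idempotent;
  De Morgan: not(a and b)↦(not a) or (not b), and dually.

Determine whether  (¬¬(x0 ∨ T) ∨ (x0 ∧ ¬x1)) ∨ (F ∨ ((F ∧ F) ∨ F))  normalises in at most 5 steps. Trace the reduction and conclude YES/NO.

Answer: YES — reaches normal form T in 4 ≤ 5 steps

Reduction:
  start: (¬¬(x0 ∨ T) ∨ (x0 ∧ ¬x1)) ∨ (F ∨ ((F ∧ F) ∨ F))
  [1] ((x0 ∨ T) ∨ (x0 ∧ ¬x1)) ∨ (F ∨ ((F ∧ F) ∨ F))
  [2] (T ∨ (x0 ∧ ¬x1)) ∨ (F ∨ ((F ∧ F) ∨ F))
  [3] T ∨ (F ∨ ((F ∧ F) ∨ F))
  [4] T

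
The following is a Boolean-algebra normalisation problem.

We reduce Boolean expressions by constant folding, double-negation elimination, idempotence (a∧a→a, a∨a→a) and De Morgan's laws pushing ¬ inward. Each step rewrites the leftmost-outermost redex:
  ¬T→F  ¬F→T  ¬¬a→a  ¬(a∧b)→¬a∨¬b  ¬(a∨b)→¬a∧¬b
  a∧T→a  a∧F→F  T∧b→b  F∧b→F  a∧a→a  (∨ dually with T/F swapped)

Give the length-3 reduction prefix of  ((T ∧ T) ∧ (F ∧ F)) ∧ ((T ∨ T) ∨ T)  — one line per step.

Answer: after 3 steps: F ∧ ((T ∨ T) ∨ T)

Reduction:
  start: ((T ∧ T) ∧ (F ∧ F)) ∧ ((T ∨ T) ∨ T)
  step 1: (T ∧ (F ∧ F)) ∧ ((T ∨ T) ∨ T)
  step 2: (F ∧ F) ∧ ((T ∨ T) ∨ T)
  step 3: F ∧ ((T ∨ T) ∨ T)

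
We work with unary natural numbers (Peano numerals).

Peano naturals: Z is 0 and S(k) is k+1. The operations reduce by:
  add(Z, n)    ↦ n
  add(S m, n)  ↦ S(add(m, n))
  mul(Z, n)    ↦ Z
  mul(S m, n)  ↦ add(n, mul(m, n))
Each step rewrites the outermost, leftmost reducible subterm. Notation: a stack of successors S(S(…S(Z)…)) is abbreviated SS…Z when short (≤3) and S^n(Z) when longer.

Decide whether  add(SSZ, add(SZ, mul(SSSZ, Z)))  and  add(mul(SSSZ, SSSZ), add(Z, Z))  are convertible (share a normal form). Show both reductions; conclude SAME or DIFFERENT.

Answer: DIFFERENT — A ⇓ SSSZ, B ⇓ S^9(Z)

Derivation:
Term A:
  start: add(SSZ, add(SZ, mul(SSSZ, Z)))
  [1] S(add(SZ, add(SZ, mul(SSSZ, Z))))
  [2] S(S(add(Z, add(SZ, mul(SSSZ, Z)))))
  [3] S(S(add(SZ, mul(SSSZ, Z))))
  [4] S(S(S(add(Z, mul(SSSZ, Z)))))
  [5] S(S(S(mul(SSSZ, Z))))
  [6] S(S(S(add(Z, mul(SSZ, Z)))))
  [7] S(S(S(mul(SSZ, Z))))
  [8] S(S(S(add(Z, mul(SZ, Z)))))
  [9] S(S(S(mul(SZ, Z))))
  [10] S(S(S(add(Z, mul(Z, Z)))))
  [11] S(S(S(mul(Z, Z))))
  [12] SSSZ

Term B:
  start: add(mul(SSSZ, SSSZ), add(Z, Z))
  [1] add(add(SSSZ, mul(SSZ, SSSZ)), add(Z, Z))
  [2] add(S(add(SSZ, mul(SSZ, SSSZ))), add(Z, Z))
  [3] S(add(add(SSZ, mul(SSZ, SSSZ)), add(Z, Z)))
  [4] S(add(S(add(SZ, mul(SSZ, SSSZ))), add(Z, Z)))
  [5] S(S(add(add(SZ, mul(SSZ, SSSZ)), add(Z, Z))))
  [6] S(S(add(S(add(Z, mul(SSZ, SSSZ))), add(Z, Z))))
  [7] S(S(S(add(add(Z, mul(SSZ, SSSZ)), add(Z, Z)))))
  [8] S(S(S(add(mul(SSZ, SSSZ), add(Z, Z)))))
  [9] S(S(S(add(add(SSSZ, mul(SZ, SSSZ)), add(Z, Z)))))
  [10] S(S(S(add(S(add(SSZ, mul(SZ, SSSZ))), add(Z, Z)))))
  [11] S(S(S(S(add(add(SSZ, mul(SZ, SSSZ)), add(Z, Z))))))
  [12] S(S(S(S(add(S(add(SZ, mul(SZ, SSSZ))), add(Z, Z))))))
  [13] S(S(S(S(S(add(add(SZ, mul(SZ, SSSZ)), add(Z, Z)))))))
  [14] S(S(S(S(S(add(S(add(Z, mul(SZ, SSSZ))), add(Z, Z)))))))
  [15] S(S(S(S(S(S(add(add(Z, mul(SZ, SSSZ)), add(Z, Z))))))))
  [16] S(S(S(S(S(S(add(mul(SZ, SSSZ), add(Z, Z))))))))
  [17] S(S(S(S(S(S(add(add(SSSZ, mul(Z, SSSZ)), add(Z, Z))))))))
  [18] S(S(S(S(S(S(add(S(add(SSZ, mul(Z, SSSZ))), add(Z, Z))))))))
  [19] S(S(S(S(S(S(S(add(add(SSZ, mul(Z, SSSZ)), add(Z, Z)))))))))
  [20] S(S(S(S(S(S(S(add(S(add(SZ, mul(Z, SSSZ))), add(Z, Z)))))))))
  [21] S(S(S(S(S(S(S(S(add(add(SZ, mul(Z, SSSZ)), add(Z, Z))))))))))
  [22] S(S(S(S(S(S(S(S(add(S(add(Z, mul(Z, SSSZ))), add(Z, Z))))))))))
  [23] S(S(S(S(S(S(S(S(S(add(add(Z, mul(Z, SSSZ)), add(Z, Z)))))))))))
  [24] S(S(S(S(S(S(S(S(S(add(mul(Z, SSSZ), add(Z, Z)))))))))))
  [25] S(S(S(S(S(S(S(S(S(add(Z, add(Z, Z)))))))))))
  [26] S(S(S(S(S(S(S(S(S(add(Z, Z))))))))))
  [27] S^9(Z)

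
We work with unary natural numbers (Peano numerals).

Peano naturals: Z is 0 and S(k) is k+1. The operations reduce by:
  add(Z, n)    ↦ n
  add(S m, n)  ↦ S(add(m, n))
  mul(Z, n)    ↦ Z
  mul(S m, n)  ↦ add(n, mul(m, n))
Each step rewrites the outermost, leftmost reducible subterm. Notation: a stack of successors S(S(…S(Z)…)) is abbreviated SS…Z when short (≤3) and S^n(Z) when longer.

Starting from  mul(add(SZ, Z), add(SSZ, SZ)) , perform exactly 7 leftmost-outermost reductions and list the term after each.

  start: mul(add(SZ, Z), add(SSZ, SZ))
  [1] mul(S(add(Z, Z)), add(SSZ, SZ))
  [2] add(add(SSZ, SZ), mul(add(Z, Z), add(SSZ, SZ)))
  [3] add(S(add(SZ, SZ)), mul(add(Z, Z), add(SSZ, SZ)))
  [4] S(add(add(SZ, SZ), mul(add(Z, Z), add(SSZ, SZ))))
  [5] S(add(S(add(Z, SZ)), mul(add(Z, Z), add(SSZ, SZ))))
  [6] S(S(add(add(Z, SZ), mul(add(Z, Z), add(SSZ, SZ)))))
  [7] S(S(add(SZ, mul(add(Z, Z), add(SSZ, SZ)))))

Answer: after 7 steps: S(S(add(SZ, mul(add(Z, Z), add(SSZ, SZ)))))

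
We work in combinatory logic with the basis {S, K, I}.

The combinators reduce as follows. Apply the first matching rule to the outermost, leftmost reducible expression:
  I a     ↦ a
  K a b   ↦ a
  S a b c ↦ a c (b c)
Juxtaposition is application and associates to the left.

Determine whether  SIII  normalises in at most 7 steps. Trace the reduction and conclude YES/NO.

  start: SIII
  [1] II(II)
  [2] I(II)
  [3] II
  [4] I

Answer: YES — reaches normal form I in 4 ≤ 7 steps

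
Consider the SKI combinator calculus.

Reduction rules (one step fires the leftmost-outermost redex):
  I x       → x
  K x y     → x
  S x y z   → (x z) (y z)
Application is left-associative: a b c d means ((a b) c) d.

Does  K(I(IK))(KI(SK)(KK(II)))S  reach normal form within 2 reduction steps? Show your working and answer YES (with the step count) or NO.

  start: K(I(IK))(KI(SK)(KK(II)))S
  [1] I(IK)S
  [2] IKS

Answer: NO — after 2 steps the term is IKS, not yet normal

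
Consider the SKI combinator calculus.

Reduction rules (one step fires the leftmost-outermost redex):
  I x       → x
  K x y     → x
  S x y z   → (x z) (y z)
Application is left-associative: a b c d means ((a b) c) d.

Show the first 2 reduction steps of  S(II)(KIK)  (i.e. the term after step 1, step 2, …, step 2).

Answer: after 2 steps: SII

Working:
  start: S(II)(KIK)
  →1  SI(KIK)
  →2  SII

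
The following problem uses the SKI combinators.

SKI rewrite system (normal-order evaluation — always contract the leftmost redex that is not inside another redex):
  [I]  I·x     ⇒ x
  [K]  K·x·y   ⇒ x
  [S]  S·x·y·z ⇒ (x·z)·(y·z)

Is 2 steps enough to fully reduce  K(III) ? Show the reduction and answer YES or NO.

Answer: YES — reaches normal form KI in 2 ≤ 2 steps

Working:
  start: K(III)
  step 1: K(II)
  step 2: KI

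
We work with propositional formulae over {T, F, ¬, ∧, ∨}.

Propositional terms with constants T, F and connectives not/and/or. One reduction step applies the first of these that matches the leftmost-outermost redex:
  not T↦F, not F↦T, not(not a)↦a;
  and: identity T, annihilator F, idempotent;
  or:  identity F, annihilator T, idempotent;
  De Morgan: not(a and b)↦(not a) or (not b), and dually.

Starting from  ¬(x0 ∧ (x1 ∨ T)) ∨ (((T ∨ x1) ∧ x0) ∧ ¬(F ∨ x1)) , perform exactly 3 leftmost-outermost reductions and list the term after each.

  start: ¬(x0 ∧ (x1 ∨ T)) ∨ (((T ∨ x1) ∧ x0) ∧ ¬(F ∨ x1))
  step 1: (¬x0 ∨ ¬(x1 ∨ T)) ∨ (((T ∨ x1) ∧ x0) ∧ ¬(F ∨ x1))
  step 2: (¬x0 ∨ (¬x1 ∧ ¬T)) ∨ (((T ∨ x1) ∧ x0) ∧ ¬(F ∨ x1))
  step 3: (¬x0 ∨ (¬x1 ∧ F)) ∨ (((T ∨ x1) ∧ x0) ∧ ¬(F ∨ x1))

Answer: after 3 steps: (¬x0 ∨ (¬x1 ∧ F)) ∨ (((T ∨ x1) ∧ x0) ∧ ¬(F ∨ x1))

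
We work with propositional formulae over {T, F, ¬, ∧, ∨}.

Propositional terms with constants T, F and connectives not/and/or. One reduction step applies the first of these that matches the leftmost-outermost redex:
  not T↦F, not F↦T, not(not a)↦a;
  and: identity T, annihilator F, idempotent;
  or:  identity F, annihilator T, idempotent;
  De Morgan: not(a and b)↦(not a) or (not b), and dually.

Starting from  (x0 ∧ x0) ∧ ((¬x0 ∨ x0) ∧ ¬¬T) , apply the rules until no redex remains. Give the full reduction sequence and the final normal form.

Answer: normal form = x0 ∧ (¬x0 ∨ x0)  (in 3 steps)

Working:
  start: (x0 ∧ x0) ∧ ((¬x0 ∨ x0) ∧ ¬¬T)
  →1  x0 ∧ ((¬x0 ∨ x0) ∧ ¬¬T)
  →2  x0 ∧ ((¬x0 ∨ x0) ∧ T)
  →3  x0 ∧ (¬x0 ∨ x0)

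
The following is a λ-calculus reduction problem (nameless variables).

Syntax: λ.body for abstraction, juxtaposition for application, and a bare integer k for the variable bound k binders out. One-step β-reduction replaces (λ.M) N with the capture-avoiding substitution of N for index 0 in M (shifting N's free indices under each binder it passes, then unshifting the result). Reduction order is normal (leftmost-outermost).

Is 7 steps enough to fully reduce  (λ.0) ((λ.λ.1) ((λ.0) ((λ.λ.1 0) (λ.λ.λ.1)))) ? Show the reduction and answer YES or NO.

  start: (λ.0) ((λ.λ.1) ((λ.0) ((λ.λ.1 0) (λ.λ.λ.1))))
  [1] (λ.λ.1) ((λ.0) ((λ.λ.1 0) (λ.λ.λ.1)))
  [2] λ.(λ.0) ((λ.λ.1 0) (λ.λ.λ.1))
  [3] λ.(λ.λ.1 0) (λ.λ.λ.1)
  [4] λ.λ.(λ.λ.λ.1) 0
  [5] λ.λ.λ.λ.1

Answer: YES — reaches normal form λ.λ.λ.λ.1 in 5 ≤ 7 steps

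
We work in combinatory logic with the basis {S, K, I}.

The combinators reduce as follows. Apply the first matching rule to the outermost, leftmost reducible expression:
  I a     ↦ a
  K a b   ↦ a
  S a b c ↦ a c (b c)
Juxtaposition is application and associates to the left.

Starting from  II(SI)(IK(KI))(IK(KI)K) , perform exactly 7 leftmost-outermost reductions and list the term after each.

Answer: after 7 steps: I

Reduction:
  start: II(SI)(IK(KI))(IK(KI)K)
  →1  I(SI)(IK(KI))(IK(KI)K)
  →2  SI(IK(KI))(IK(KI)K)
  →3  I(IK(KI)K)(IK(KI)(IK(KI)K))
  →4  IK(KI)K(IK(KI)(IK(KI)K))
  →5  K(KI)K(IK(KI)(IK(KI)K))
  →6  KI(IK(KI)(IK(KI)K))
  →7  I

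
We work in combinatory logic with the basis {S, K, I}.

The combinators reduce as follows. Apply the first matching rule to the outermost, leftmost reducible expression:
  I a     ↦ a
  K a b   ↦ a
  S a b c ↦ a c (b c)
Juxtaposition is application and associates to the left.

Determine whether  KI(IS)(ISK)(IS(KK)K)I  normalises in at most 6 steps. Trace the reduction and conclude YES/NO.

  start: KI(IS)(ISK)(IS(KK)K)I
  →1  I(ISK)(IS(KK)K)I
  →2  ISK(IS(KK)K)I
  →3  SK(IS(KK)K)I
  →4  KI(IS(KK)KI)
  →5  I

Answer: YES — reaches normal form I in 5 ≤ 6 steps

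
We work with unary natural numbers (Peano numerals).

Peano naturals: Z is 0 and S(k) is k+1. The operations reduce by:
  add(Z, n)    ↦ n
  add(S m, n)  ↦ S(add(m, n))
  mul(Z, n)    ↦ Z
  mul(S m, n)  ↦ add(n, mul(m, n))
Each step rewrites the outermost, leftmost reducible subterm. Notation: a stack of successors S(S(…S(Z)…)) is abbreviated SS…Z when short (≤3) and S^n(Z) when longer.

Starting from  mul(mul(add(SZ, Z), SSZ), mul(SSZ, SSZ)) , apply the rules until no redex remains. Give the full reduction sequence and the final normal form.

Answer: normal form = S^8(Z)  (in 38 steps)

Derivation:
  start: mul(mul(add(SZ, Z), SSZ), mul(SSZ, SSZ))
  →1  mul(mul(S(add(Z, Z)), SSZ), mul(SSZ, SSZ))
  →2  mul(add(SSZ, mul(add(Z, Z), SSZ)), mul(SSZ, SSZ))
  →3  mul(S(add(SZ, mul(add(Z, Z), SSZ))), mul(SSZ, SSZ))
  →4  add(mul(SSZ, SSZ), mul(add(SZ, mul(add(Z, Z), SSZ)), mul(SSZ, SSZ)))
  →5  add(add(SSZ, mul(SZ, SSZ)), mul(add(SZ, mul(add(Z, Z), SSZ)), mul(SSZ, SSZ)))
  →6  add(S(add(SZ, mul(SZ, SSZ))), mul(add(SZ, mul(add(Z, Z), SSZ)), mul(SSZ, SSZ)))
  →7  S(add(add(SZ, mul(SZ, SSZ)), mul(add(SZ, mul(add(Z, Z), SSZ)), mul(SSZ, SSZ))))
  →8  S(add(S(add(Z, mul(SZ, SSZ))), mul(add(SZ, mul(add(Z, Z), SSZ)), mul(SSZ, SSZ))))
  →9  S(S(add(add(Z, mul(SZ, SSZ)), mul(add(SZ, mul(add(Z, Z), SSZ)), mul(SSZ, SSZ)))))
  →10  S(S(add(mul(SZ, SSZ), mul(add(SZ, mul(add(Z, Z), SSZ)), mul(SSZ, SSZ)))))
  →11  S(S(add(add(SSZ, mul(Z, SSZ)), mul(add(SZ, mul(add(Z, Z), SSZ)), mul(SSZ, SSZ)))))
  →12  S(S(add(S(add(SZ, mul(Z, SSZ))), mul(add(SZ, mul(add(Z, Z), SSZ)), mul(SSZ, SSZ)))))
  →13  S(S(S(add(add(SZ, mul(Z, SSZ)), mul(add(SZ, mul(add(Z, Z), SSZ)), mul(SSZ, SSZ))))))
  →14  S(S(S(add(S(add(Z, mul(Z, SSZ))), mul(add(SZ, mul(add(Z, Z), SSZ)), mul(SSZ, SSZ))))))
  →15  S(S(S(S(add(add(Z, mul(Z, SSZ)), mul(add(SZ, mul(add(Z, Z), SSZ)), mul(SSZ, SSZ)))))))
  →16  S(S(S(S(add(mul(Z, SSZ), mul(add(SZ, mul(add(Z, Z), SSZ)), mul(SSZ, SSZ)))))))
  →17  S(S(S(S(add(Z, mul(add(SZ, mul(add(Z, Z), SSZ)), mul(SSZ, SSZ)))))))
  →18  S(S(S(S(mul(add(SZ, mul(add(Z, Z), SSZ)), mul(SSZ, SSZ))))))
  →19  S(S(S(S(mul(S(add(Z, mul(add(Z, Z), SSZ))), mul(SSZ, SSZ))))))
  →20  S(S(S(S(add(mul(SSZ, SSZ), mul(add(Z, mul(add(Z, Z), SSZ)), mul(SSZ, SSZ)))))))
  →21  S(S(S(S(add(add(SSZ, mul(SZ, SSZ)), mul(add(Z, mul(add(Z, Z), SSZ)), mul(SSZ, SSZ)))))))
  →22  S(S(S(S(add(S(add(SZ, mul(SZ, SSZ))), mul(add(Z, mul(add(Z, Z), SSZ)), mul(SSZ, SSZ)))))))
  →23  S(S(S(S(S(add(add(SZ, mul(SZ, SSZ)), mul(add(Z, mul(add(Z, Z), SSZ)), mul(SSZ, SSZ))))))))
  →24  S(S(S(S(S(add(S(add(Z, mul(SZ, SSZ))), mul(add(Z, mul(add(Z, Z), SSZ)), mul(SSZ, SSZ))))))))
  →25  S(S(S(S(S(S(add(add(Z, mul(SZ, SSZ)), mul(add(Z, mul(add(Z, Z), SSZ)), mul(SSZ, SSZ)))))))))
  →26  S(S(S(S(S(S(add(mul(SZ, SSZ), mul(add(Z, mul(add(Z, Z), SSZ)), mul(SSZ, SSZ)))))))))
  →27  S(S(S(S(S(S(add(add(SSZ, mul(Z, SSZ)), mul(add(Z, mul(add(Z, Z), SSZ)), mul(SSZ, SSZ)))))))))
  →28  S(S(S(S(S(S(add(S(add(SZ, mul(Z, SSZ))), mul(add(Z, mul(add(Z, Z), SSZ)), mul(SSZ, SSZ)))))))))
  →29  S(S(S(S(S(S(S(add(add(SZ, mul(Z, SSZ)), mul(add(Z, mul(add(Z, Z), SSZ)), mul(SSZ, SSZ))))))))))
  →30  S(S(S(S(S(S(S(add(S(add(Z, mul(Z, SSZ))), mul(add(Z, mul(add(Z, Z), SSZ)), mul(SSZ, SSZ))))))))))
  →31  S(S(S(S(S(S(S(S(add(add(Z, mul(Z, SSZ)), mul(add(Z, mul(add(Z, Z), SSZ)), mul(SSZ, SSZ)))))))))))
  →32  S(S(S(S(S(S(S(S(add(mul(Z, SSZ), mul(add(Z, mul(add(Z, Z), SSZ)), mul(SSZ, SSZ)))))))))))
  →33  S(S(S(S(S(S(S(S(add(Z, mul(add(Z, mul(add(Z, Z), SSZ)), mul(SSZ, SSZ)))))))))))
  →34  S(S(S(S(S(S(S(S(mul(add(Z, mul(add(Z, Z), SSZ)), mul(SSZ, SSZ))))))))))
  →35  S(S(S(S(S(S(S(S(mul(mul(add(Z, Z), SSZ), mul(SSZ, SSZ))))))))))
  →36  S(S(S(S(S(S(S(S(mul(mul(Z, SSZ), mul(SSZ, SSZ))))))))))
  →37  S(S(S(S(S(S(S(S(mul(Z, mul(SSZ, SSZ))))))))))
  →38  S^8(Z)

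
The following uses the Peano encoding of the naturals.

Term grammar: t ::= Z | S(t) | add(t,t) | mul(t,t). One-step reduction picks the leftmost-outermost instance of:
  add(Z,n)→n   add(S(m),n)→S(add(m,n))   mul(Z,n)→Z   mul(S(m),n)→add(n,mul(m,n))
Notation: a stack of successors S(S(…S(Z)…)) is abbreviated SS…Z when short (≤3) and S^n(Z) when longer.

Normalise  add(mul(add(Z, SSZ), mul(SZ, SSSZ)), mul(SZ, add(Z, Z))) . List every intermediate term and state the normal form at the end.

Answer: normal form = S^6(Z)  (in 35 steps)

Derivation:
  start: add(mul(add(Z, SSZ), mul(SZ, SSSZ)), mul(SZ, add(Z, Z)))
  [1] add(mul(SSZ, mul(SZ, SSSZ)), mul(SZ, add(Z, Z)))
  [2] add(add(mul(SZ, SSSZ), mul(SZ, mul(SZ, SSSZ))), mul(SZ, add(Z, Z)))
  [3] add(add(add(SSSZ, mul(Z, SSSZ)), mul(SZ, mul(SZ, SSSZ))), mul(SZ, add(Z, Z)))
  [4] add(add(S(add(SSZ, mul(Z, SSSZ))), mul(SZ, mul(SZ, SSSZ))), mul(SZ, add(Z, Z)))
  [5] add(S(add(add(SSZ, mul(Z, SSSZ)), mul(SZ, mul(SZ, SSSZ)))), mul(SZ, add(Z, Z)))
  [6] S(add(add(add(SSZ, mul(Z, SSSZ)), mul(SZ, mul(SZ, SSSZ))), mul(SZ, add(Z, Z))))
  [7] S(add(add(S(add(SZ, mul(Z, SSSZ))), mul(SZ, mul(SZ, SSSZ))), mul(SZ, add(Z, Z))))
  [8] S(add(S(add(add(SZ, mul(Z, SSSZ)), mul(SZ, mul(SZ, SSSZ)))), mul(SZ, add(Z, Z))))
  [9] S(S(add(add(add(SZ, mul(Z, SSSZ)), mul(SZ, mul(SZ, SSSZ))), mul(SZ, add(Z, Z)))))
  [10] S(S(add(add(S(add(Z, mul(Z, SSSZ))), mul(SZ, mul(SZ, SSSZ))), mul(SZ, add(Z, Z)))))
  [11] S(S(add(S(add(add(Z, mul(Z, SSSZ)), mul(SZ, mul(SZ, SSSZ)))), mul(SZ, add(Z, Z)))))
  [12] S(S(S(add(add(add(Z, mul(Z, SSSZ)), mul(SZ, mul(SZ, SSSZ))), mul(SZ, add(Z, Z))))))
  [13] S(S(S(add(add(mul(Z, SSSZ), mul(SZ, mul(SZ, SSSZ))), mul(SZ, add(Z, Z))))))
  [14] S(S(S(add(add(Z, mul(SZ, mul(SZ, SSSZ))), mul(SZ, add(Z, Z))))))
  [15] S(S(S(add(mul(SZ, mul(SZ, SSSZ)), mul(SZ, add(Z, Z))))))
  [16] S(S(S(add(add(mul(SZ, SSSZ), mul(Z, mul(SZ, SSSZ))), mul(SZ, add(Z, Z))))))
  [17] S(S(S(add(add(add(SSSZ, mul(Z, SSSZ)), mul(Z, mul(SZ, SSSZ))), mul(SZ, add(Z, Z))))))
  [18] S(S(S(add(add(S(add(SSZ, mul(Z, SSSZ))), mul(Z, mul(SZ, SSSZ))), mul(SZ, add(Z, Z))))))
  [19] S(S(S(add(S(add(add(SSZ, mul(Z, SSSZ)), mul(Z, mul(SZ, SSSZ)))), mul(SZ, add(Z, Z))))))
  [20] S(S(S(S(add(add(add(SSZ, mul(Z, SSSZ)), mul(Z, mul(SZ, SSSZ))), mul(SZ, add(Z, Z)))))))
  [21] S(S(S(S(add(add(S(add(SZ, mul(Z, SSSZ))), mul(Z, mul(SZ, SSSZ))), mul(SZ, add(Z, Z)))))))
  [22] S(S(S(S(add(S(add(add(SZ, mul(Z, SSSZ)), mul(Z, mul(SZ, SSSZ)))), mul(SZ, add(Z, Z)))))))
  [23] S(S(S(S(S(add(add(add(SZ, mul(Z, SSSZ)), mul(Z, mul(SZ, SSSZ))), mul(SZ, add(Z, Z))))))))
  [24] S(S(S(S(S(add(add(S(add(Z, mul(Z, SSSZ))), mul(Z, mul(SZ, SSSZ))), mul(SZ, add(Z, Z))))))))
  [25] S(S(S(S(S(add(S(add(add(Z, mul(Z, SSSZ)), mul(Z, mul(SZ, SSSZ)))), mul(SZ, add(Z, Z))))))))
  [26] S(S(S(S(S(S(add(add(add(Z, mul(Z, SSSZ)), mul(Z, mul(SZ, SSSZ))), mul(SZ, add(Z, Z)))))))))
  [27] S(S(S(S(S(S(add(add(mul(Z, SSSZ), mul(Z, mul(SZ, SSSZ))), mul(SZ, add(Z, Z)))))))))
  [28] S(S(S(S(S(S(add(add(Z, mul(Z, mul(SZ, SSSZ))), mul(SZ, add(Z, Z)))))))))
  [29] S(S(S(S(S(S(add(mul(Z, mul(SZ, SSSZ)), mul(SZ, add(Z, Z)))))))))
  [30] S(S(S(S(S(S(add(Z, mul(SZ, add(Z, Z)))))))))
  [31] S(S(S(S(S(S(mul(SZ, add(Z, Z))))))))
  [32] S(S(S(S(S(S(add(add(Z, Z), mul(Z, add(Z, Z)))))))))
  [33] S(S(S(S(S(S(add(Z, mul(Z, add(Z, Z)))))))))
  [34] S(S(S(S(S(S(mul(Z, add(Z, Z))))))))
  [35] S^6(Z)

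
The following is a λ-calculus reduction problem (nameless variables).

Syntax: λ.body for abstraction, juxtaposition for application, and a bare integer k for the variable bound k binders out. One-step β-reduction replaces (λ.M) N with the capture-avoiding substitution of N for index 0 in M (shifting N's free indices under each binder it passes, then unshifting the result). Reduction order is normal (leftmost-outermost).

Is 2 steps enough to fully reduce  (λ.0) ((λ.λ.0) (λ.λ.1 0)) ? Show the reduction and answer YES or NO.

  start: (λ.0) ((λ.λ.0) (λ.λ.1 0))
  step 1: (λ.λ.0) (λ.λ.1 0)
  step 2: λ.0

Answer: YES — reaches normal form λ.0 in 2 ≤ 2 steps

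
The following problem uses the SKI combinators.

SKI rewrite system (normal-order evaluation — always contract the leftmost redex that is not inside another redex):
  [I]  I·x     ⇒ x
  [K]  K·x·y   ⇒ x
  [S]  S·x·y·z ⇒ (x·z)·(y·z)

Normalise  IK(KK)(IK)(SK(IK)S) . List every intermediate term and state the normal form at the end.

  start: IK(KK)(IK)(SK(IK)S)
  [1] K(KK)(IK)(SK(IK)S)
  [2] KK(SK(IK)S)
  [3] K

Answer: normal form = K  (in 3 steps)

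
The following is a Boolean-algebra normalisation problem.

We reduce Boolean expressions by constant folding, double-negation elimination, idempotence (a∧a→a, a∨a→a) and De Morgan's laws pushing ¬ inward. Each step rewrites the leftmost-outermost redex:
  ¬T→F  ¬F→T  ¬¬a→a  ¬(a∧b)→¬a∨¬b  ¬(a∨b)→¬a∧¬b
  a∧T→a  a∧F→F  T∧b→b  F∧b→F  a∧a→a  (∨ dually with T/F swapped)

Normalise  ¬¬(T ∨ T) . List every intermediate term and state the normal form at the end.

  start: ¬¬(T ∨ T)
  step 1: T ∨ T
  step 2: T

Answer: normal form = T  (in 2 steps)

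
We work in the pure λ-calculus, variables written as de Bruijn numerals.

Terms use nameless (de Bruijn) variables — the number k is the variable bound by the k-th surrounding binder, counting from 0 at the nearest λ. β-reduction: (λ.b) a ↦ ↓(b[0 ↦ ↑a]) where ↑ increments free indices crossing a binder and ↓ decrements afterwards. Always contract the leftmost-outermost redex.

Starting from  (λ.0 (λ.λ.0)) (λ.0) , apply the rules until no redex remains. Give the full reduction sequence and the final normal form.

  start: (λ.0 (λ.λ.0)) (λ.0)
  step 1: (λ.0) (λ.λ.0)
  step 2: λ.λ.0

Answer: normal form = λ.λ.0  (in 2 steps)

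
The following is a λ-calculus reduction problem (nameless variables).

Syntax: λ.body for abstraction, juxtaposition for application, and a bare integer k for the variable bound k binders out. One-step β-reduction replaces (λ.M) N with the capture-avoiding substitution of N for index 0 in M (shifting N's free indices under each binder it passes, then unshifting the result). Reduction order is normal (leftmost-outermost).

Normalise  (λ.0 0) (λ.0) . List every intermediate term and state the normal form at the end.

  start: (λ.0 0) (λ.0)
  →1  (λ.0) (λ.0)
  →2  λ.0

Answer: normal form = λ.0  (in 2 steps)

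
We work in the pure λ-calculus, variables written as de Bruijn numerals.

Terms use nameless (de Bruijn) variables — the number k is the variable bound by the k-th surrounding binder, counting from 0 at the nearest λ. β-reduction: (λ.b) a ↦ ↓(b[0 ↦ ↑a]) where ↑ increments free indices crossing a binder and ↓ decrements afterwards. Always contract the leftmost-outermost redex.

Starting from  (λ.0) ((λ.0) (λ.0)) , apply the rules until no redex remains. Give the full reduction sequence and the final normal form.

Answer: normal form = λ.0  (in 2 steps)

Working:
  start: (λ.0) ((λ.0) (λ.0))
  [1] (λ.0) (λ.0)
  [2] λ.0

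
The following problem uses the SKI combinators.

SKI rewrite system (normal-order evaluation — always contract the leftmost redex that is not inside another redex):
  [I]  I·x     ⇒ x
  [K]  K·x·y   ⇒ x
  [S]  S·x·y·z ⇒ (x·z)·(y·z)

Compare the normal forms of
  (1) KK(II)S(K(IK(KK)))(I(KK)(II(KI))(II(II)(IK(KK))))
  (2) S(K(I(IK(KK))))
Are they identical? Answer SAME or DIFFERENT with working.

Answer: SAME — A ⇓ S(K(K(KK))), B ⇓ S(K(K(KK)))

Working:
Term A:
  start: KK(II)S(K(IK(KK)))(I(KK)(II(KI))(II(II)(IK(KK))))
  step 1: KS(K(IK(KK)))(I(KK)(II(KI))(II(II)(IK(KK))))
  step 2: S(I(KK)(II(KI))(II(II)(IK(KK))))
  step 3: S(KK(II(KI))(II(II)(IK(KK))))
  step 4: S(K(II(II)(IK(KK))))
  step 5: S(K(I(II)(IK(KK))))
  step 6: S(K(II(IK(KK))))
  step 7: S(K(I(IK(KK))))
  step 8: S(K(IK(KK)))
  step 9: S(K(K(KK)))

Term B:
  start: S(K(I(IK(KK))))
  step 1: S(K(IK(KK)))
  step 2: S(K(K(KK)))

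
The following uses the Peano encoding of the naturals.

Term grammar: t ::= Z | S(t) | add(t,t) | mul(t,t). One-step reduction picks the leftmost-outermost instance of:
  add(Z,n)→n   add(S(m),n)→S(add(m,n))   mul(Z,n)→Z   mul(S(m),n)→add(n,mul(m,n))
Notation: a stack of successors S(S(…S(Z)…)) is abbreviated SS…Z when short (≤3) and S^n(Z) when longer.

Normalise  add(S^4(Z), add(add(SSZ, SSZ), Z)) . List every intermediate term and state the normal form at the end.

Answer: normal form = S^8(Z)  (in 13 steps)

Derivation:
  start: add(S^4(Z), add(add(SSZ, SSZ), Z))
  step 1: S(add(SSSZ, add(add(SSZ, SSZ), Z)))
  step 2: S(S(add(SSZ, add(add(SSZ, SSZ), Z))))
  step 3: S(S(S(add(SZ, add(add(SSZ, SSZ), Z)))))
  step 4: S(S(S(S(add(Z, add(add(SSZ, SSZ), Z))))))
  step 5: S(S(S(S(add(add(SSZ, SSZ), Z)))))
  step 6: S(S(S(S(add(S(add(SZ, SSZ)), Z)))))
  step 7: S(S(S(S(S(add(add(SZ, SSZ), Z))))))
  step 8: S(S(S(S(S(add(S(add(Z, SSZ)), Z))))))
  step 9: S(S(S(S(S(S(add(add(Z, SSZ), Z)))))))
  step 10: S(S(S(S(S(S(add(SSZ, Z)))))))
  step 11: S(S(S(S(S(S(S(add(SZ, Z))))))))
  step 12: S(S(S(S(S(S(S(S(add(Z, Z)))))))))
  step 13: S^8(Z)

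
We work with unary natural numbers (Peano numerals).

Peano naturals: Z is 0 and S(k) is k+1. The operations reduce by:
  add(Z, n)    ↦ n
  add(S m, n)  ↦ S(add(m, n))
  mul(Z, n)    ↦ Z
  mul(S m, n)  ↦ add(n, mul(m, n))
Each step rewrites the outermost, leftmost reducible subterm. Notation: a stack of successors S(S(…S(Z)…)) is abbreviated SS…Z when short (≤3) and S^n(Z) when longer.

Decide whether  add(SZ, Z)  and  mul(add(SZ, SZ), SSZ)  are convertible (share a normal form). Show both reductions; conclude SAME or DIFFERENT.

Term A:
  start: add(SZ, Z)
  [1] S(add(Z, Z))
  [2] SZ

Term B:
  start: mul(add(SZ, SZ), SSZ)
  [1] mul(S(add(Z, SZ)), SSZ)
  [2] add(SSZ, mul(add(Z, SZ), SSZ))
  [3] S(add(SZ, mul(add(Z, SZ), SSZ)))
  [4] S(S(add(Z, mul(add(Z, SZ), SSZ))))
  [5] S(S(mul(add(Z, SZ), SSZ)))
  [6] S(S(mul(SZ, SSZ)))
  [7] S(S(add(SSZ, mul(Z, SSZ))))
  [8] S(S(S(add(SZ, mul(Z, SSZ)))))
  [9] S(S(S(S(add(Z, mul(Z, SSZ))))))
  [10] S(S(S(S(mul(Z, SSZ)))))
  [11] S^4(Z)

Answer: DIFFERENT — A ⇓ SZ, B ⇓ S^4(Z)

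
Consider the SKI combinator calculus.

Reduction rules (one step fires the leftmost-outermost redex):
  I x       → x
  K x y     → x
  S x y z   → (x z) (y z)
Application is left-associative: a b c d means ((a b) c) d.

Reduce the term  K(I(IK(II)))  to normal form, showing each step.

  start: K(I(IK(II)))
  [1] K(IK(II))
  [2] K(K(II))
  [3] K(KI)

Answer: normal form = K(KI)  (in 3 steps)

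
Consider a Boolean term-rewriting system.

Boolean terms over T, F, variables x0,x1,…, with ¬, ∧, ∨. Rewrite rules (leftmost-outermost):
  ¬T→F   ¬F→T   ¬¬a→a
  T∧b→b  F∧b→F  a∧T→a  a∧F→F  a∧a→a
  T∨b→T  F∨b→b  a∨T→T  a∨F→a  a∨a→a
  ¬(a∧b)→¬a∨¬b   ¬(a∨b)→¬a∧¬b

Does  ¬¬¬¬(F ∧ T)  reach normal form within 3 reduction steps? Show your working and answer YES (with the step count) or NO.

Answer: YES — reaches normal form F in 3 ≤ 3 steps

Working:
  start: ¬¬¬¬(F ∧ T)
  →1  ¬¬(F ∧ T)
  →2  F ∧ T
  →3  F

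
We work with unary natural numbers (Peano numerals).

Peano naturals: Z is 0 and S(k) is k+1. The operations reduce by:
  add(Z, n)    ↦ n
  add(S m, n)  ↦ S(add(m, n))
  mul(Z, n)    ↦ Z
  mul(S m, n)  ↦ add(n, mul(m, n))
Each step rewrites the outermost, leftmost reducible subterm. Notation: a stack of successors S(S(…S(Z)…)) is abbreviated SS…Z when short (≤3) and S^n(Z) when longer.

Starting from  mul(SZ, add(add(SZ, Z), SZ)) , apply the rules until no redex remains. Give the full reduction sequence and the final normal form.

  start: mul(SZ, add(add(SZ, Z), SZ))
  →1  add(add(add(SZ, Z), SZ), mul(Z, add(add(SZ, Z), SZ)))
  →2  add(add(S(add(Z, Z)), SZ), mul(Z, add(add(SZ, Z), SZ)))
  →3  add(S(add(add(Z, Z), SZ)), mul(Z, add(add(SZ, Z), SZ)))
  →4  S(add(add(add(Z, Z), SZ), mul(Z, add(add(SZ, Z), SZ))))
  →5  S(add(add(Z, SZ), mul(Z, add(add(SZ, Z), SZ))))
  →6  S(add(SZ, mul(Z, add(add(SZ, Z), SZ))))
  →7  S(S(add(Z, mul(Z, add(add(SZ, Z), SZ)))))
  →8  S(S(mul(Z, add(add(SZ, Z), SZ))))
  →9  SSZ

Answer: normal form = SSZ  (in 9 steps)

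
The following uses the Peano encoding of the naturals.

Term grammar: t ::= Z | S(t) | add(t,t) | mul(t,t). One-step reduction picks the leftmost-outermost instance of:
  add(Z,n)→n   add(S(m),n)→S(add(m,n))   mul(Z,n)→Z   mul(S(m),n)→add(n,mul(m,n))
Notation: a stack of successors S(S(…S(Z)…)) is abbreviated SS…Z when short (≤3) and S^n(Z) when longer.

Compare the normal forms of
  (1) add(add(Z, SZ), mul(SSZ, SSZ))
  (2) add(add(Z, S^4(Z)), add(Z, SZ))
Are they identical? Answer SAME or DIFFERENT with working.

Term A:
  start: add(add(Z, SZ), mul(SSZ, SSZ))
  [1] add(SZ, mul(SSZ, SSZ))
  [2] S(add(Z, mul(SSZ, SSZ)))
  [3] S(mul(SSZ, SSZ))
  [4] S(add(SSZ, mul(SZ, SSZ)))
  [5] S(S(add(SZ, mul(SZ, SSZ))))
  [6] S(S(S(add(Z, mul(SZ, SSZ)))))
  [7] S(S(S(mul(SZ, SSZ))))
  [8] S(S(S(add(SSZ, mul(Z, SSZ)))))
  [9] S(S(S(S(add(SZ, mul(Z, SSZ))))))
  [10] S(S(S(S(S(add(Z, mul(Z, SSZ)))))))
  [11] S(S(S(S(S(mul(Z, SSZ))))))
  [12] S^5(Z)

Term B:
  start: add(add(Z, S^4(Z)), add(Z, SZ))
  [1] add(S^4(Z), add(Z, SZ))
  [2] S(add(SSSZ, add(Z, SZ)))
  [3] S(S(add(SSZ, add(Z, SZ))))
  [4] S(S(S(add(SZ, add(Z, SZ)))))
  [5] S(S(S(S(add(Z, add(Z, SZ))))))
  [6] S(S(S(S(add(Z, SZ)))))
  [7] S^5(Z)

Answer: SAME — A ⇓ S^5(Z), B ⇓ S^5(Z)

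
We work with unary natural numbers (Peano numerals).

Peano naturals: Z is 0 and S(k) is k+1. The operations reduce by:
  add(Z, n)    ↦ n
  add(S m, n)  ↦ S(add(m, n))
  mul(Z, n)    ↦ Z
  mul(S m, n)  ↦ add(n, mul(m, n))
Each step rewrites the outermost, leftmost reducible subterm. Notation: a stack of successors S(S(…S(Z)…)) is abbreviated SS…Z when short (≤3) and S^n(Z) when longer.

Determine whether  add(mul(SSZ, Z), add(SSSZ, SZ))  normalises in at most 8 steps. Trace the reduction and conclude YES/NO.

Answer: NO — after 8 steps the term is S(S(add(SZ, SZ))), not yet normal

Derivation:
  start: add(mul(SSZ, Z), add(SSSZ, SZ))
  [1] add(add(Z, mul(SZ, Z)), add(SSSZ, SZ))
  [2] add(mul(SZ, Z), add(SSSZ, SZ))
  [3] add(add(Z, mul(Z, Z)), add(SSSZ, SZ))
  [4] add(mul(Z, Z), add(SSSZ, SZ))
  [5] add(Z, add(SSSZ, SZ))
  [6] add(SSSZ, SZ)
  [7] S(add(SSZ, SZ))
  [8] S(S(add(SZ, SZ)))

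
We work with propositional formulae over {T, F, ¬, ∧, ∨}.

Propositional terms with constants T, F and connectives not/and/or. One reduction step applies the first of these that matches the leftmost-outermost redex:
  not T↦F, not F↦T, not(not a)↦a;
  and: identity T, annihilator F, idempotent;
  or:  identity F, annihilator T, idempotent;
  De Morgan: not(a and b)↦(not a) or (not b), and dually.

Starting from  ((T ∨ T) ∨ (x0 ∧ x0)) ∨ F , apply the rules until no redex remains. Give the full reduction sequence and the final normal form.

  start: ((T ∨ T) ∨ (x0 ∧ x0)) ∨ F
  →1  (T ∨ T) ∨ (x0 ∧ x0)
  →2  T ∨ (x0 ∧ x0)
  →3  T

Answer: normal form = T  (in 3 steps)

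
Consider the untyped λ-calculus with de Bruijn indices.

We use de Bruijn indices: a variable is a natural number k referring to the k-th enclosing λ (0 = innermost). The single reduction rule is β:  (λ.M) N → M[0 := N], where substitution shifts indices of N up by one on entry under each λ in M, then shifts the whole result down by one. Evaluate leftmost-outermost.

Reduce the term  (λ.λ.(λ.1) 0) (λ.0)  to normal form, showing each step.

Answer: normal form = λ.0  (in 2 steps)

Working:
  start: (λ.λ.(λ.1) 0) (λ.0)
  [1] λ.(λ.1) 0
  [2] λ.0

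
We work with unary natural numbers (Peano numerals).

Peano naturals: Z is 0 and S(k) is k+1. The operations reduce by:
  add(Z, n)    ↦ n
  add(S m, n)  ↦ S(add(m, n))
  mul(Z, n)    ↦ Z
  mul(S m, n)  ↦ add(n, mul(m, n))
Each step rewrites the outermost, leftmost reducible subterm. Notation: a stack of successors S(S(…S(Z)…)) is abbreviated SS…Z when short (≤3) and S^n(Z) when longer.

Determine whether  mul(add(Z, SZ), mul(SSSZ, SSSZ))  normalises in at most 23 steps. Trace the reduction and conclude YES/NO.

  start: mul(add(Z, SZ), mul(SSSZ, SSSZ))
  →1  mul(SZ, mul(SSSZ, SSSZ))
  →2  add(mul(SSSZ, SSSZ), mul(Z, mul(SSSZ, SSSZ)))
  →3  add(add(SSSZ, mul(SSZ, SSSZ)), mul(Z, mul(SSSZ, SSSZ)))
  →4  add(S(add(SSZ, mul(SSZ, SSSZ))), mul(Z, mul(SSSZ, SSSZ)))
  →5  S(add(add(SSZ, mul(SSZ, SSSZ)), mul(Z, mul(SSSZ, SSSZ))))
  →6  S(add(S(add(SZ, mul(SSZ, SSSZ))), mul(Z, mul(SSSZ, SSSZ))))
  →7  S(S(add(add(SZ, mul(SSZ, SSSZ)), mul(Z, mul(SSSZ, SSSZ)))))
  →8  S(S(add(S(add(Z, mul(SSZ, SSSZ))), mul(Z, mul(SSSZ, SSSZ)))))
  →9  S(S(S(add(add(Z, mul(SSZ, SSSZ)), mul(Z, mul(SSSZ, SSSZ))))))
  →10  S(S(S(add(mul(SSZ, SSSZ), mul(Z, mul(SSSZ, SSSZ))))))
  →11  S(S(S(add(add(SSSZ, mul(SZ, SSSZ)), mul(Z, mul(SSSZ, SSSZ))))))
  →12  S(S(S(add(S(add(SSZ, mul(SZ, SSSZ))), mul(Z, mul(SSSZ, SSSZ))))))
  →13  S(S(S(S(add(add(SSZ, mul(SZ, SSSZ)), mul(Z, mul(SSSZ, SSSZ)))))))
  →14  S(S(S(S(add(S(add(SZ, mul(SZ, SSSZ))), mul(Z, mul(SSSZ, SSSZ)))))))
  →15  S(S(S(S(S(add(add(SZ, mul(SZ, SSSZ)), mul(Z, mul(SSSZ, SSSZ))))))))
  →16  S(S(S(S(S(add(S(add(Z, mul(SZ, SSSZ))), mul(Z, mul(SSSZ, SSSZ))))))))
  →17  S(S(S(S(S(S(add(add(Z, mul(SZ, SSSZ)), mul(Z, mul(SSSZ, SSSZ)))))))))
  →18  S(S(S(S(S(S(add(mul(SZ, SSSZ), mul(Z, mul(SSSZ, SSSZ)))))))))
  →19  S(S(S(S(S(S(add(add(SSSZ, mul(Z, SSSZ)), mul(Z, mul(SSSZ, SSSZ)))))))))
  →20  S(S(S(S(S(S(add(S(add(SSZ, mul(Z, SSSZ))), mul(Z, mul(SSSZ, SSSZ)))))))))
  →21  S(S(S(S(S(S(S(add(add(SSZ, mul(Z, SSSZ)), mul(Z, mul(SSSZ, SSSZ))))))))))
  →22  S(S(S(S(S(S(S(add(S(add(SZ, mul(Z, SSSZ))), mul(Z, mul(SSSZ, SSSZ))))))))))
  →23  S(S(S(S(S(S(S(S(add(add(SZ, mul(Z, SSSZ)), mul(Z, mul(SSSZ, SSSZ)))))))))))

Answer: NO — after 23 steps the term is S(S(S(S(S(S(S(S(add(add(SZ, mul(Z, SSSZ)), mul(Z, mul(SSSZ, SSSZ))))))))))), not yet normal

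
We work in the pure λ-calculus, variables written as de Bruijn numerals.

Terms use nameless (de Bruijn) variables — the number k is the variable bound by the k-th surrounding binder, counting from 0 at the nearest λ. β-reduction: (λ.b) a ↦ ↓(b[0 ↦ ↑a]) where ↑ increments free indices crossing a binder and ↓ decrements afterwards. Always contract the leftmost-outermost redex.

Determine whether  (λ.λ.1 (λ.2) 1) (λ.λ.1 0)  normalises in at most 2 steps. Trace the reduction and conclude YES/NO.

Answer: NO — after 2 steps the term is λ.(λ.(λ.λ.λ.1 0) 0) (λ.λ.1 0), not yet normal

Reduction:
  start: (λ.λ.1 (λ.2) 1) (λ.λ.1 0)
  →1  λ.(λ.λ.1 0) (λ.λ.λ.1 0) (λ.λ.1 0)
  →2  λ.(λ.(λ.λ.λ.1 0) 0) (λ.λ.1 0)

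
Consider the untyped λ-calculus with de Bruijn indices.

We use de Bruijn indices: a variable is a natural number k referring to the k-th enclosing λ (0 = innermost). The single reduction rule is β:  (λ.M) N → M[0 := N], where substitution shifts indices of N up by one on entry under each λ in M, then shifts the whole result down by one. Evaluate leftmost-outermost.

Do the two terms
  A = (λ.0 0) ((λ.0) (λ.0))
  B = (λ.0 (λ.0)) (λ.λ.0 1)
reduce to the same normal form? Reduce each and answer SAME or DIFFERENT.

Answer: DIFFERENT — A ⇓ λ.0, B ⇓ λ.0 (λ.0)

Derivation:
Term A:
  start: (λ.0 0) ((λ.0) (λ.0))
  →1  (λ.0) (λ.0) ((λ.0) (λ.0))
  →2  (λ.0) ((λ.0) (λ.0))
  →3  (λ.0) (λ.0)
  →4  λ.0

Term B:
  start: (λ.0 (λ.0)) (λ.λ.0 1)
  →1  (λ.λ.0 1) (λ.0)
  →2  λ.0 (λ.0)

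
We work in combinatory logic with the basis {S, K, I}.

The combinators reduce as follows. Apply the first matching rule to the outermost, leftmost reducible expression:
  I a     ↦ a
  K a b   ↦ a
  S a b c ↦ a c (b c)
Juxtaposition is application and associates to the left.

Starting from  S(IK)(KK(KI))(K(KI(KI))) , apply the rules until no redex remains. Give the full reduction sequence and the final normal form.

  start: S(IK)(KK(KI))(K(KI(KI)))
  step 1: IK(K(KI(KI)))(KK(KI)(K(KI(KI))))
  step 2: K(K(KI(KI)))(KK(KI)(K(KI(KI))))
  step 3: K(KI(KI))
  step 4: KI

Answer: normal form = KI  (in 4 steps)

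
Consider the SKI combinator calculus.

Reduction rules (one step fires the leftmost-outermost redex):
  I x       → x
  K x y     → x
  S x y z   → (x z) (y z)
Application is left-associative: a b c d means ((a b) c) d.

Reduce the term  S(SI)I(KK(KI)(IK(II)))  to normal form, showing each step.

Answer: normal form = KI  (in 8 steps)

Reduction:
  start: S(SI)I(KK(KI)(IK(II)))
  →1  SI(KK(KI)(IK(II)))(I(KK(KI)(IK(II))))
  →2  I(I(KK(KI)(IK(II))))(KK(KI)(IK(II))(I(KK(KI)(IK(II)))))
  →3  I(KK(KI)(IK(II)))(KK(KI)(IK(II))(I(KK(KI)(IK(II)))))
  →4  KK(KI)(IK(II))(KK(KI)(IK(II))(I(KK(KI)(IK(II)))))
  →5  K(IK(II))(KK(KI)(IK(II))(I(KK(KI)(IK(II)))))
  →6  IK(II)
  →7  K(II)
  →8  KI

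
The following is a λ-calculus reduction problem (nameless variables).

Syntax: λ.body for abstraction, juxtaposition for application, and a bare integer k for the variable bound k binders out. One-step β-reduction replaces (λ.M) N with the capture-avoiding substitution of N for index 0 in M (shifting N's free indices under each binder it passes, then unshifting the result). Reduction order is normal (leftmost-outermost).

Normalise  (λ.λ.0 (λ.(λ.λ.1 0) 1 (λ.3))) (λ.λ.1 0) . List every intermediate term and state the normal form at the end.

Answer: normal form = λ.0 (λ.1 (λ.λ.λ.1 0))  (in 3 steps)

Working:
  start: (λ.λ.0 (λ.(λ.λ.1 0) 1 (λ.3))) (λ.λ.1 0)
  →1  λ.0 (λ.(λ.λ.1 0) 1 (λ.λ.λ.1 0))
  →2  λ.0 (λ.(λ.2 0) (λ.λ.λ.1 0))
  →3  λ.0 (λ.1 (λ.λ.λ.1 0))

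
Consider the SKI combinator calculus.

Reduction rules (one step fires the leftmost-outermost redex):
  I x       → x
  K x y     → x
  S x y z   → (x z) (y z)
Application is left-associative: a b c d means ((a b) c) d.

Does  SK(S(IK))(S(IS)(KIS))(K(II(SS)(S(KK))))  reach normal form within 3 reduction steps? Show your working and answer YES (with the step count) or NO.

  start: SK(S(IK))(S(IS)(KIS))(K(II(SS)(S(KK))))
  →1  K(S(IS)(KIS))(S(IK)(S(IS)(KIS)))(K(II(SS)(S(KK))))
  →2  S(IS)(KIS)(K(II(SS)(S(KK))))
  →3  IS(K(II(SS)(S(KK))))(KIS(K(II(SS)(S(KK)))))

Answer: NO — after 3 steps the term is IS(K(II(SS)(S(KK))))(KIS(K(II(SS)(S(KK))))), not yet normal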